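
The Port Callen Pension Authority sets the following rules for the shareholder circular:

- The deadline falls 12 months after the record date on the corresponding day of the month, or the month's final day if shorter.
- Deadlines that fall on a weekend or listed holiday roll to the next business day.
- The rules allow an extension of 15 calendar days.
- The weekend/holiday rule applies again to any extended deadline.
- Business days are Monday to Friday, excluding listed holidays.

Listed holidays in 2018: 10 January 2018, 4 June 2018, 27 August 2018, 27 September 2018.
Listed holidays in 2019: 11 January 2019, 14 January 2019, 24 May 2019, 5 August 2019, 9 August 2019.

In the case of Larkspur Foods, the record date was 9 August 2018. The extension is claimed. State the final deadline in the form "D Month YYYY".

27 August 2019

Moving 12 months forward from 9 August 2018 on the corresponding day gives 9 August 2019.
9 August 2019 is a listed holiday, so it moves to the next business day, 12 August 2019 (Monday).
The 15-calendar-day extension moves the deadline from 12 August 2019 to 27 August 2019.
27 August 2019 falls on a Tuesday, which is a business day, so no adjustment is needed.
Final deadline: 27 August 2019.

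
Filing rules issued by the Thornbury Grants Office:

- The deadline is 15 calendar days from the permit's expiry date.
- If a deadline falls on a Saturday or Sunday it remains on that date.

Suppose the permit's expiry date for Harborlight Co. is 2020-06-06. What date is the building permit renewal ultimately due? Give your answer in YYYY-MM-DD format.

Adding 15 calendar days to 2020-06-06 gives 2020-06-21.
No adjustment is made for weekends or holidays, so 2020-06-21 stands.
Deadline: 2020-06-21.

2020-06-21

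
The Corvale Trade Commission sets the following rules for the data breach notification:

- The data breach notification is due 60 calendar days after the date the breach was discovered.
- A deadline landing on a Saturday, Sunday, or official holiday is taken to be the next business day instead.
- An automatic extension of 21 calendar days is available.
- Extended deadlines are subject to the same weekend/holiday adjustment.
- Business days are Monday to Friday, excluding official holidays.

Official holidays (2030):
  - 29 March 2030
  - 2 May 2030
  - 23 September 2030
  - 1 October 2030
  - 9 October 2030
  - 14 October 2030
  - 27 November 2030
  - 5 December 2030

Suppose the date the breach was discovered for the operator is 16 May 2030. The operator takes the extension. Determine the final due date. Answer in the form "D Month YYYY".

5 August 2030

60 calendar days after 16 May 2030 is 15 July 2030.
15 July 2030 falls on a Monday, which is a business day, so no adjustment is needed.
With the 21-day extension, 15 July 2030 becomes 5 August 2030.
5 August 2030 (Monday) is already a business day.
So the filing is due 5 August 2030.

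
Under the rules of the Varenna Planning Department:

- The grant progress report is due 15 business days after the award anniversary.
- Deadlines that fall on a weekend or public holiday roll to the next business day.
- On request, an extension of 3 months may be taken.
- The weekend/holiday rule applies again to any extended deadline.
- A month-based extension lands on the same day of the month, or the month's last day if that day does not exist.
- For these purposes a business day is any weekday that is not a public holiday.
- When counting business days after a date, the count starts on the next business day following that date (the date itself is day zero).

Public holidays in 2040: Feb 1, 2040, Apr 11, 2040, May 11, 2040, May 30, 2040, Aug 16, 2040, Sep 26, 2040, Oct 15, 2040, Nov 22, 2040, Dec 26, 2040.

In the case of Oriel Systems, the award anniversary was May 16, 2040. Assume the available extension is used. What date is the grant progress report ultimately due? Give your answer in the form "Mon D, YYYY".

Sep 7, 2040

Counting 15 business days after May 16, 2040 (skipping weekends and listed holidays) reaches Jun 7, 2040.
Since Jun 7, 2040 is a Thursday and not a holiday, the date is unchanged.
Add 3 months to Jun 7, 2040: Sep 7, 2040.
Since Sep 7, 2040 is a Friday and not a holiday, the date is unchanged.
The final due date is Sep 7, 2040.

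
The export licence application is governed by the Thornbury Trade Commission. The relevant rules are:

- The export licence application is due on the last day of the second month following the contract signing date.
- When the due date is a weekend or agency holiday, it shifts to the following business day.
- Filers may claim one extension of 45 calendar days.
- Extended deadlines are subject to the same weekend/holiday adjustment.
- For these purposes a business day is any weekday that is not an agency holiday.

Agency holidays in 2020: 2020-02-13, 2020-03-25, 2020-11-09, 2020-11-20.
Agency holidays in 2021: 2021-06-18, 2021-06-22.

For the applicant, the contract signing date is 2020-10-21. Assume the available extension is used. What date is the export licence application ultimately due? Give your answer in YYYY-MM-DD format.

2 months after 2020-10-21 falls in December 2020; the last day of that month is 2020-12-31.
2020-12-31 falls on a Thursday, which is a business day, so no adjustment is needed.
Applying the 45-calendar-day extension: 2020-12-31 + 45 days = 2021-02-14.
2021-02-14 is a Sunday; the next business day is 2021-02-15 (Monday).
The final due date is 2021-02-15.

2021-02-15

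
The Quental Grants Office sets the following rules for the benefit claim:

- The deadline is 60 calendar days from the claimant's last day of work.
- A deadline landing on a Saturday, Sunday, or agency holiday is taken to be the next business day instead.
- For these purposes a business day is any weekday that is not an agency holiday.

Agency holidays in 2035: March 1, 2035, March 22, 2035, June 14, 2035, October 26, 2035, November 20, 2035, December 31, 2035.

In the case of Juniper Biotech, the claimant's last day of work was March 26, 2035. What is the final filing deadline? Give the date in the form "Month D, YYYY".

May 25, 2035

60 calendar days after March 26, 2035 is May 25, 2035.
May 25, 2035 falls on a Friday, which is a business day, so no adjustment is needed.
So the filing is due May 25, 2035.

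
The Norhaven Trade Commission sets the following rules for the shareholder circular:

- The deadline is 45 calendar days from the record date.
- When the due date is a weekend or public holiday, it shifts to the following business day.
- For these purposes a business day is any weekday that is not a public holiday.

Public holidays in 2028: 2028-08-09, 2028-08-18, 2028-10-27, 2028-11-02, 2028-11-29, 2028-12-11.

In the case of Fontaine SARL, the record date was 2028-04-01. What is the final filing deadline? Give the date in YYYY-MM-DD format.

2028-05-16

45 calendar days after 2028-04-01 is 2028-05-16.
Since 2028-05-16 is a Tuesday and not a holiday, the date is unchanged.
The final due date is 2028-05-16.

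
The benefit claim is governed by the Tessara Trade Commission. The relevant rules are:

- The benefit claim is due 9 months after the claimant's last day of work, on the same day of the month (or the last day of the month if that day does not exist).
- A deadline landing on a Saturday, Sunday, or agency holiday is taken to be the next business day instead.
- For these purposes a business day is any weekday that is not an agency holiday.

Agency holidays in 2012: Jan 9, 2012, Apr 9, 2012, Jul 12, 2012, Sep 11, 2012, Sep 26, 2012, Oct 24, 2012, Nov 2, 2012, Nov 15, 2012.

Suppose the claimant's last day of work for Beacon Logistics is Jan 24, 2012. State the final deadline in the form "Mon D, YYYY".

Moving 9 months forward from Jan 24, 2012 on the corresponding day gives Oct 24, 2012.
Oct 24, 2012 is a listed holiday, so it moves to the next business day, Oct 25, 2012 (Thursday).
The final due date is Oct 25, 2012.

Oct 25, 2012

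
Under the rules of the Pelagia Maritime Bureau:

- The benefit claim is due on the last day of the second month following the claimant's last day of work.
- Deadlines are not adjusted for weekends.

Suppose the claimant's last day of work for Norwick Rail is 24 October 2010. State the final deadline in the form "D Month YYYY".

31 December 2010

2 months after 24 October 2010 falls in December 2010; the last day of that month is 31 December 2010.
31 December 2010 falls on a Friday. The rules make no weekend/holiday allowance, so it remains 31 December 2010.
So the filing is due 31 December 2010.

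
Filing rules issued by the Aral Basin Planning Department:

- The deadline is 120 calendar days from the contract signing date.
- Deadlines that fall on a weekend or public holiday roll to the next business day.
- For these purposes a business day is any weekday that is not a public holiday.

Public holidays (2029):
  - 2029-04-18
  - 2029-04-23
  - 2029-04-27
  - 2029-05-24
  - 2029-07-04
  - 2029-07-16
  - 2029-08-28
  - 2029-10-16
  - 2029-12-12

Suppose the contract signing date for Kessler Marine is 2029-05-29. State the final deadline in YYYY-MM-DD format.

2029-09-26

Adding 120 calendar days to 2029-05-29 gives 2029-09-26.
2029-09-26 (Wednesday) is already a business day.
The final due date is 2029-09-26.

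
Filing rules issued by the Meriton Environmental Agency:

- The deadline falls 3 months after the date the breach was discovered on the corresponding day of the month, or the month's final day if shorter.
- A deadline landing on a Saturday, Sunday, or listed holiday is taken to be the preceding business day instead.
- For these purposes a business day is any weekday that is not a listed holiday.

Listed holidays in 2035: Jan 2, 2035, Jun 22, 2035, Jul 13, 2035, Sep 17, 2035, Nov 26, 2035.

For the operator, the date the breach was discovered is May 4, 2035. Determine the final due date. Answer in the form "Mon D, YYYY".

Aug 3, 2035

3 months from May 4, 2035 is Aug 4, 2035.
Aug 4, 2035 falls on a Saturday. Rolling to the preceding business day gives Aug 3, 2035, a Friday.
Deadline: Aug 3, 2035.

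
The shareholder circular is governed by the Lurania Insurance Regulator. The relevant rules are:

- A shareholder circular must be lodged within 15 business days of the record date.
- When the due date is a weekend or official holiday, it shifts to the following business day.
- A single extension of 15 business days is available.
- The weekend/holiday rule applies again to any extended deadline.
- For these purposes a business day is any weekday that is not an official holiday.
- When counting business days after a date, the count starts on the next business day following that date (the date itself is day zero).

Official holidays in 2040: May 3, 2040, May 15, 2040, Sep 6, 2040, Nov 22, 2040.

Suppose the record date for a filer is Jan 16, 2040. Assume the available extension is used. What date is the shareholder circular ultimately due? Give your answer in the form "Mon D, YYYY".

15 business days after Jan 16, 2040, excluding weekends and holidays, is Feb 6, 2040.
Feb 6, 2040 (Monday) is already a business day.
Applying the 15-business-day extension: 15 business days after Feb 6, 2040 is Feb 27, 2040.
Since Feb 27, 2040 is a Monday and not a holiday, the date is unchanged.
Deadline: Feb 27, 2040.

Feb 27, 2040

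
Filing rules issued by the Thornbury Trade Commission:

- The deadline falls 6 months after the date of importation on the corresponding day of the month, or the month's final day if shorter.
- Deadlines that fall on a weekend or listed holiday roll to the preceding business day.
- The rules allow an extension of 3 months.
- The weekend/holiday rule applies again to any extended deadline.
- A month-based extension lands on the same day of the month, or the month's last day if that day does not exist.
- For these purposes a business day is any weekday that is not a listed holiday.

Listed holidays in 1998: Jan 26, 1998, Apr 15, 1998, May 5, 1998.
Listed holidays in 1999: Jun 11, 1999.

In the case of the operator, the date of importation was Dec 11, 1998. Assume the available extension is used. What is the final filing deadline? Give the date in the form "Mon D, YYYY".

Moving 6 months forward from Dec 11, 1998 on the corresponding day gives Jun 11, 1999.
Jun 11, 1999 is a listed holiday; the preceding business day is Jun 10, 1999 (Thursday).
Add 3 months to Jun 10, 1999: Sep 10, 1999.
Sep 10, 1999 is a Friday and not a listed holiday, so it stands.
So the filing is due Sep 10, 1999.

Sep 10, 1999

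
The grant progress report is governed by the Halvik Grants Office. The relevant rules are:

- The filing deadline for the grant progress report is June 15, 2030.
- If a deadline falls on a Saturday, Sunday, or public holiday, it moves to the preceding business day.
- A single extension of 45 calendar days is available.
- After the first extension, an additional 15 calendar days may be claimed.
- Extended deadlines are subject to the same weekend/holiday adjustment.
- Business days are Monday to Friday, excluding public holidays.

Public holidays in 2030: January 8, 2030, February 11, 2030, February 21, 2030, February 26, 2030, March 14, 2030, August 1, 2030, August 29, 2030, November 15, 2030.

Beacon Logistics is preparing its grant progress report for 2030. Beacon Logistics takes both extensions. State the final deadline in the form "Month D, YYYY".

August 13, 2030

The stated deadline is June 15, 2030.
June 15, 2030 falls on a Saturday. Rolling to the preceding business day gives June 14, 2030, a Friday.
With the 45-day extension, June 14, 2030 becomes July 29, 2030.
July 29, 2030 falls on a Monday, which is a business day, so no adjustment is needed.
Applying the 15-calendar-day extension: July 29, 2030 + 15 days = August 13, 2030.
August 13, 2030 (Tuesday) is already a business day.
Deadline: August 13, 2030.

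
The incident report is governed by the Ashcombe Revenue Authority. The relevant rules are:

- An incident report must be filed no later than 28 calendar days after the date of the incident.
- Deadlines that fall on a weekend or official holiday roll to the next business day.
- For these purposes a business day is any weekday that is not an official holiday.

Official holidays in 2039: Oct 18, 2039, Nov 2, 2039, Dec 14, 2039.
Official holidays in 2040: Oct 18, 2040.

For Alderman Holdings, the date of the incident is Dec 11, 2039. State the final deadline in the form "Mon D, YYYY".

Trigger date Dec 11, 2039 + 28 calendar days = Jan 8, 2040.
Jan 8, 2040 is a Sunday, so it moves to the next business day, Jan 9, 2040 (Monday).
So the filing is due Jan 9, 2040.

Jan 9, 2040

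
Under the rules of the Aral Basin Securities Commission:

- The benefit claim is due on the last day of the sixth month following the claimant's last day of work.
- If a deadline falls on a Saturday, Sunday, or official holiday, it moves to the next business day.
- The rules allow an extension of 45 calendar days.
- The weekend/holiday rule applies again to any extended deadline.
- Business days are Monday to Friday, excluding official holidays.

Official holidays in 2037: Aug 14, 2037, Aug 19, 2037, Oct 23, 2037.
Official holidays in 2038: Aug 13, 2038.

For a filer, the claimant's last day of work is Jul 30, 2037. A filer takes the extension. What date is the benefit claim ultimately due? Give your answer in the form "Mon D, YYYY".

The sixth month after Jul 30, 2037 is January 2038, whose last day is Jan 31, 2038.
Jan 31, 2038 is a Sunday, so it moves to the next business day, Feb 1, 2038 (Monday).
Applying the 45-calendar-day extension: Feb 1, 2038 + 45 days = Mar 18, 2038.
Mar 18, 2038 falls on a Thursday, which is a business day, so no adjustment is needed.
Deadline: Mar 18, 2038.

Mar 18, 2038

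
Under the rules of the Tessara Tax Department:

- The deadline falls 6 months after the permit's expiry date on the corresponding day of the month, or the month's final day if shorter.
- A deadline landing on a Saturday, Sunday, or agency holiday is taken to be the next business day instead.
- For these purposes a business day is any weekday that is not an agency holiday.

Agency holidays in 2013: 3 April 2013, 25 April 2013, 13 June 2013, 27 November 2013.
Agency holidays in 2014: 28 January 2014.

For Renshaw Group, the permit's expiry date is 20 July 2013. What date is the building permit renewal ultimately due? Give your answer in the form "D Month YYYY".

20 January 2014

6 months after 20 July 2013, on the same day of the month, is 20 January 2014.
20 January 2014 is a Monday and not a listed holiday, so it stands.
So the filing is due 20 January 2014.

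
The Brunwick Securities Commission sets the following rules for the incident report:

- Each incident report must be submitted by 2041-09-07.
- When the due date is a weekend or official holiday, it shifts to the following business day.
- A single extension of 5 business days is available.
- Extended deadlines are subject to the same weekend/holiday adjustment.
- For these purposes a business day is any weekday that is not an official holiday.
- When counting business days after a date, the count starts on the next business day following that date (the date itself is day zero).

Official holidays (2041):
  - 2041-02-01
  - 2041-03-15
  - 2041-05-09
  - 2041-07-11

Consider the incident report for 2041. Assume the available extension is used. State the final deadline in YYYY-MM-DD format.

2041-09-16

Start from the fixed due date, 2041-09-07.
2041-09-07 falls on a Saturday. Rolling to the next business day gives 2041-09-09, a Monday.
The 5-business-day extension runs from 2041-09-09 to 2041-09-16.
2041-09-16 is a Monday and not a listed holiday, so it stands.
Deadline: 2041-09-16.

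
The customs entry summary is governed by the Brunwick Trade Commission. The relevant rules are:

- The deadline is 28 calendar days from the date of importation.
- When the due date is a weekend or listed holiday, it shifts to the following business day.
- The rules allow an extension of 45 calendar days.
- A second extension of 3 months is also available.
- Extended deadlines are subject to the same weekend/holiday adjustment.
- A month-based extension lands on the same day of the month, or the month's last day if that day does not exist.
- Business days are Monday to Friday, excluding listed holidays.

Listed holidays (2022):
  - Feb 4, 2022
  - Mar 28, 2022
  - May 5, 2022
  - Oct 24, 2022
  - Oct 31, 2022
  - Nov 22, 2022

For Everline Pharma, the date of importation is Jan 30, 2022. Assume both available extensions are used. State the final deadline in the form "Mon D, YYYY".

Jul 14, 2022

From Jan 30, 2022, 28 calendar days later is Feb 27, 2022.
Feb 27, 2022 falls on a Sunday. Rolling to the next business day gives Feb 28, 2022, a Monday.
The 45-calendar-day extension moves the deadline from Feb 28, 2022 to Apr 14, 2022.
Apr 14, 2022 falls on a Thursday, which is a business day, so no adjustment is needed.
The 3 months extension carries Apr 14, 2022 to Jul 14, 2022.
Jul 14, 2022 falls on a Thursday, which is a business day, so no adjustment is needed.
The final due date is Jul 14, 2022.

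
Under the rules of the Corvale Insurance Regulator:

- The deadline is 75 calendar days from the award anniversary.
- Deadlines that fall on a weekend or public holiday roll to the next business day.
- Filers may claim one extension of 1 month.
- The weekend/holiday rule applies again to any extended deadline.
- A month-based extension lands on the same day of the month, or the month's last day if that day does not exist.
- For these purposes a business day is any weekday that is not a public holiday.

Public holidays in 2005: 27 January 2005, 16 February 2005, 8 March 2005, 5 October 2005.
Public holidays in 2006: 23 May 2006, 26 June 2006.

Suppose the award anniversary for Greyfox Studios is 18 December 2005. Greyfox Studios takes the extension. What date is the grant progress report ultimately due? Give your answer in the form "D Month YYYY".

Trigger date 18 December 2005 + 75 calendar days = 3 March 2006.
Since 3 March 2006 is a Friday and not a holiday, the date is unchanged.
Applying the 1 month extension: 1 month after 3 March 2006 is 3 April 2006.
3 April 2006 (Monday) is already a business day.
So the filing is due 3 April 2006.

3 April 2006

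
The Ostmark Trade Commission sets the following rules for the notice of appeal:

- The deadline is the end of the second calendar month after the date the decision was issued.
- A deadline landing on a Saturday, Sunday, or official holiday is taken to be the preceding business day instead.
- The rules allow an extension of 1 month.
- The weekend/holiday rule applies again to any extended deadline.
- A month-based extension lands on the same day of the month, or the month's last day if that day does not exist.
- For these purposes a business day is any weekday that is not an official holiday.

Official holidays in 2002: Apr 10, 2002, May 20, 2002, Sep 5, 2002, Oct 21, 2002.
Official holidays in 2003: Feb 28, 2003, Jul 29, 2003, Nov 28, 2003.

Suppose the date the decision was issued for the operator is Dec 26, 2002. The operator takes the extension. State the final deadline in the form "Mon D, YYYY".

The second month after Dec 26, 2002 is February 2003, whose last day is Feb 28, 2003.
Feb 28, 2003 is a listed holiday; the preceding business day is Feb 27, 2003 (Thursday).
The 1 month extension carries Feb 27, 2003 to Mar 27, 2003.
Mar 27, 2003 falls on a Thursday, which is a business day, so no adjustment is needed.
Final deadline: Mar 27, 2003.

Mar 27, 2003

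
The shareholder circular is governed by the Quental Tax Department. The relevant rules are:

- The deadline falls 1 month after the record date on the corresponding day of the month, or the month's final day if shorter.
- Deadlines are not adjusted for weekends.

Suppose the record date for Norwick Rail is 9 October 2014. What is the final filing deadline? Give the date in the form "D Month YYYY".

Moving 1 month forward from 9 October 2014 on the corresponding day gives 9 November 2014.
9 November 2014 falls on a Sunday. The rules make no weekend/holiday allowance, so it remains 9 November 2014.
Final deadline: 9 November 2014.

9 November 2014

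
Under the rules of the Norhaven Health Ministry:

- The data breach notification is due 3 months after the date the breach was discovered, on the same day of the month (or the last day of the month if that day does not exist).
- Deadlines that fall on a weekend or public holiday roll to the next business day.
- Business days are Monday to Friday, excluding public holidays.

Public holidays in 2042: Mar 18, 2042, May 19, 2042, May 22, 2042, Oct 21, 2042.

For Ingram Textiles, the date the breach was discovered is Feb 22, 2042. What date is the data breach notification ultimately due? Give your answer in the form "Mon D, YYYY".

May 23, 2042

Moving 3 months forward from Feb 22, 2042 on the corresponding day gives May 22, 2042.
May 22, 2042 falls on a listed holiday. Rolling to the next business day gives May 23, 2042, a Friday.
Final deadline: May 23, 2042.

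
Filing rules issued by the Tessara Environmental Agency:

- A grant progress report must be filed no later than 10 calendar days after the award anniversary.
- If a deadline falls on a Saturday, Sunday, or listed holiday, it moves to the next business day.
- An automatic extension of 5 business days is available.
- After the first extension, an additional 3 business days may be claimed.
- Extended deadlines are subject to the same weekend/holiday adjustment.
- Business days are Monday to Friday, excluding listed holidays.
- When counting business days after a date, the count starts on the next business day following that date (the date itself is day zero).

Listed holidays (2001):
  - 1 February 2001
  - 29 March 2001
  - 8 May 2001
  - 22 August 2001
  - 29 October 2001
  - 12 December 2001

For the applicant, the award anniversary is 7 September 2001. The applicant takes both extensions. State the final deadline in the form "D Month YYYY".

Adding 10 calendar days to 7 September 2001 gives 17 September 2001.
Since 17 September 2001 is a Monday and not a holiday, the date is unchanged.
Counting 5 further business days from 17 September 2001 reaches 24 September 2001.
24 September 2001 falls on a Monday, which is a business day, so no adjustment is needed.
Counting 3 further business days from 24 September 2001 reaches 27 September 2001.
27 September 2001 (Thursday) is already a business day.
Final deadline: 27 September 2001.

27 September 2001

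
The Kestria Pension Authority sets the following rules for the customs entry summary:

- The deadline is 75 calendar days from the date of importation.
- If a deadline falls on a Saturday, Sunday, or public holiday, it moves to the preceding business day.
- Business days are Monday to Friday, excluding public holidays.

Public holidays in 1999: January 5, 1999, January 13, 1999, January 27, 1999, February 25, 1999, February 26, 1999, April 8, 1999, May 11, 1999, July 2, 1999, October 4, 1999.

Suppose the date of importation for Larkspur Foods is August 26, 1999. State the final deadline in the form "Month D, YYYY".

75 calendar days after August 26, 1999 is November 9, 1999.
Since November 9, 1999 is a Tuesday and not a holiday, the date is unchanged.
Final deadline: November 9, 1999.

November 9, 1999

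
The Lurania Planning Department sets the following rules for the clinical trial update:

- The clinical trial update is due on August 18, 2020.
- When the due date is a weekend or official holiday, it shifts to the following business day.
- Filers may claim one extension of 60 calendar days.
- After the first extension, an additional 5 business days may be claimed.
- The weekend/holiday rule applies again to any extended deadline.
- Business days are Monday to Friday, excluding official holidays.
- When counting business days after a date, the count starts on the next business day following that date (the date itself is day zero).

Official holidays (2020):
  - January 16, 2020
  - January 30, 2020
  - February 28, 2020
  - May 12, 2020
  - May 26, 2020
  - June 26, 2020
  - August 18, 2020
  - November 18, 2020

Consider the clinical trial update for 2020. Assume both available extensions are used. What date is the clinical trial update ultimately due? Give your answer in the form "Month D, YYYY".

The statutory due date is August 18, 2020.
August 18, 2020 is a listed holiday; the next business day is August 19, 2020 (Wednesday).
The 60-calendar-day extension moves the deadline from August 19, 2020 to October 18, 2020.
October 18, 2020 falls on a Sunday. Rolling to the next business day gives October 19, 2020, a Monday.
Applying the 5-business-day extension: 5 business days after October 19, 2020 is October 26, 2020.
October 26, 2020 is a Monday and not a listed holiday, so it stands.
The final due date is October 26, 2020.

October 26, 2020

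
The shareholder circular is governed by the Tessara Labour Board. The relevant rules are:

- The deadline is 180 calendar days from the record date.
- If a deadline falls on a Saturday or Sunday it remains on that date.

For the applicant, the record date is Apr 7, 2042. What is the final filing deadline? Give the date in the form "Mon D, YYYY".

Trigger date Apr 7, 2042 + 180 calendar days = Oct 4, 2042.
Oct 4, 2042 is a Saturday; no weekend or holiday adjustment applies.
So the filing is due Oct 4, 2042.

Oct 4, 2042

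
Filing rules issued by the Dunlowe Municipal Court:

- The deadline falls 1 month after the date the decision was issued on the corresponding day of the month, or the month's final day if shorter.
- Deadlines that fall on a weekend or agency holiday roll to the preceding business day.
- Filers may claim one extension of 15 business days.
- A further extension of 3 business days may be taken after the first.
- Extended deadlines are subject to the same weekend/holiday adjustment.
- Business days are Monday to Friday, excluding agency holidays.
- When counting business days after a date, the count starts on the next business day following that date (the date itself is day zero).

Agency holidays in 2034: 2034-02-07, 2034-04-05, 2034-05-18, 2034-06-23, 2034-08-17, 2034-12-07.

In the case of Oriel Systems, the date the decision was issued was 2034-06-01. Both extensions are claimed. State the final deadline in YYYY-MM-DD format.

2034-07-26

Moving 1 month forward from 2034-06-01 on the corresponding day gives 2034-07-01.
2034-07-01 falls on a Saturday. Rolling to the preceding business day gives 2034-06-30, a Friday.
Counting 15 further business days from 2034-06-30 reaches 2034-07-21.
2034-07-21 is a Friday and not a listed holiday, so it stands.
The 3-business-day extension runs from 2034-07-21 to 2034-07-26.
2034-07-26 (Wednesday) is already a business day.
So the filing is due 2034-07-26.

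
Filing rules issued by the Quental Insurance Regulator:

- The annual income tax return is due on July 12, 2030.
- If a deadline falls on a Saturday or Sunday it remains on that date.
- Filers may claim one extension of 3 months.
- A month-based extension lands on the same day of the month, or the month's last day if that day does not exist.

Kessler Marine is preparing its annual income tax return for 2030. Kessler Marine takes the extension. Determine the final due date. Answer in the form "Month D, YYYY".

Start from the fixed due date, July 12, 2030.
July 12, 2030 is a Friday; no weekend or holiday adjustment applies.
The 3 months extension carries July 12, 2030 to October 12, 2030.
October 12, 2030 falls on a Saturday. The rules make no weekend/holiday allowance, so it remains October 12, 2030.
So the filing is due October 12, 2030.

October 12, 2030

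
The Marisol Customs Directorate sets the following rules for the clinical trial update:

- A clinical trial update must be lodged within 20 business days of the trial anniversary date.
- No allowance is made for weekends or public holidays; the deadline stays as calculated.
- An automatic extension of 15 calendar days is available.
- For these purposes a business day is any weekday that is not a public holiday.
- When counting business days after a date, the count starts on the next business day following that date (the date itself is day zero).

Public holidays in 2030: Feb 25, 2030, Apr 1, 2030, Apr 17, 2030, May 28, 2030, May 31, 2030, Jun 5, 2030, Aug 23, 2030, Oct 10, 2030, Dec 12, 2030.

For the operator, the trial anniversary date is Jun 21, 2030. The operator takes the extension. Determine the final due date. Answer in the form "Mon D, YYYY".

20 business days after Jun 21, 2030, excluding weekends and holidays, is Jul 19, 2030.
Jul 19, 2030 is a Friday; no weekend or holiday adjustment applies.
Add the 15 calendar-day extension to Jul 19, 2030: Aug 3, 2030.
Aug 3, 2030 falls on a Saturday. The rules make no weekend/holiday allowance, so it remains Aug 3, 2030.
Final deadline: Aug 3, 2030.

Aug 3, 2030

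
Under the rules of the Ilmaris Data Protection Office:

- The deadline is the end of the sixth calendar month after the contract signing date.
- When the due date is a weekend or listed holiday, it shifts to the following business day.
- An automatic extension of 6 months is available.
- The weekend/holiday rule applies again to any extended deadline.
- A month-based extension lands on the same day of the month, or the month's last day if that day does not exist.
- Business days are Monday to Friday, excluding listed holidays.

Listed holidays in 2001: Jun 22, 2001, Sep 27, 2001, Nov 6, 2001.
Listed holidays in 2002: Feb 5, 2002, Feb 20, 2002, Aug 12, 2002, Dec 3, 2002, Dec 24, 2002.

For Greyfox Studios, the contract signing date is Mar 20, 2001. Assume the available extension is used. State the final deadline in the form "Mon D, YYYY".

Apr 1, 2002

6 months after Mar 20, 2001 is September 2001; that month ends on Sep 30, 2001.
Because Sep 30, 2001 is a Sunday, the deadline becomes Oct 1, 2001 (Monday).
Applying the 6 months extension: 6 months after Oct 1, 2001 is Apr 1, 2002.
Apr 1, 2002 is a Monday and not a listed holiday, so it stands.
The final due date is Apr 1, 2002.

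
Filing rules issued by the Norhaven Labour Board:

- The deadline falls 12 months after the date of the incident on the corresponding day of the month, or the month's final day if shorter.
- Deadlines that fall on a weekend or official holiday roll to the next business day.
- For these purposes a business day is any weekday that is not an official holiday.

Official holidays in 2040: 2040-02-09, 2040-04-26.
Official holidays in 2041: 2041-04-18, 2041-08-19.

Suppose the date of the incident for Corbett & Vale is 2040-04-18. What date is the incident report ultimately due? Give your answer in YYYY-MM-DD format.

Moving 12 months forward from 2040-04-18 on the corresponding day gives 2041-04-18.
2041-04-18 is a listed holiday, so it moves to the next business day, 2041-04-19 (Friday).
Final deadline: 2041-04-19.

2041-04-19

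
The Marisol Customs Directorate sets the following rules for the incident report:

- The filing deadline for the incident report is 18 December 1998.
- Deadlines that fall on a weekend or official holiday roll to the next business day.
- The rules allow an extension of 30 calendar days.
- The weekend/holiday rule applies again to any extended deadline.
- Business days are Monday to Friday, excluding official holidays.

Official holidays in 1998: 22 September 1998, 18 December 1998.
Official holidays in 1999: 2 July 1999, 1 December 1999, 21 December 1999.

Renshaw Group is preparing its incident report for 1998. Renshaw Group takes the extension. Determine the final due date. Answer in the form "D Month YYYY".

20 January 1999

The stated deadline is 18 December 1998.
Because 18 December 1998 is a listed holiday, the deadline becomes 21 December 1998 (Monday).
Applying the 30-calendar-day extension: 21 December 1998 + 30 days = 20 January 1999.
20 January 1999 falls on a Wednesday, which is a business day, so no adjustment is needed.
Final deadline: 20 January 1999.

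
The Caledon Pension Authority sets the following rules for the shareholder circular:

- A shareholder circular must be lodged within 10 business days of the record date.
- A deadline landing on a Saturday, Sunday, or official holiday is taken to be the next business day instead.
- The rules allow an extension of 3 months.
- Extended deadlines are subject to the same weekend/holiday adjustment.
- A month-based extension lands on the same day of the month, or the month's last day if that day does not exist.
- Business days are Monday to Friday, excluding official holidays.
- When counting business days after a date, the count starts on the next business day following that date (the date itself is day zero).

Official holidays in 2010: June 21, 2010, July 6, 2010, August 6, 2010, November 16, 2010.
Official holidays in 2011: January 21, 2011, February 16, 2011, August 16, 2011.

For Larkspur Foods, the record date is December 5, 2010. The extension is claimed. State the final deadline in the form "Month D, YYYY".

March 17, 2011

Starting the day after December 5, 2010 and counting 10 business days lands on December 17, 2010.
December 17, 2010 falls on a Friday, which is a business day, so no adjustment is needed.
The 3 months extension carries December 17, 2010 to March 17, 2011.
March 17, 2011 is a Thursday and not a listed holiday, so it stands.
The final due date is March 17, 2011.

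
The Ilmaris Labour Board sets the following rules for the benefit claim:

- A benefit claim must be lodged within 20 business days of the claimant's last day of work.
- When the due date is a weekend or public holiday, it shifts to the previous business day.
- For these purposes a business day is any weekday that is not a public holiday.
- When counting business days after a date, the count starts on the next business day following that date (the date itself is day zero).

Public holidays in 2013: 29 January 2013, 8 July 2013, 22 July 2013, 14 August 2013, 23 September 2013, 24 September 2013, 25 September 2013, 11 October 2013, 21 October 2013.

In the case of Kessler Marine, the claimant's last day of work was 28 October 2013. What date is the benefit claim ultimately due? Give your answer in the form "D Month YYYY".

20 business days after 28 October 2013, excluding weekends and holidays, is 25 November 2013.
Since 25 November 2013 is a Monday and not a holiday, the date is unchanged.
So the filing is due 25 November 2013.

25 November 2013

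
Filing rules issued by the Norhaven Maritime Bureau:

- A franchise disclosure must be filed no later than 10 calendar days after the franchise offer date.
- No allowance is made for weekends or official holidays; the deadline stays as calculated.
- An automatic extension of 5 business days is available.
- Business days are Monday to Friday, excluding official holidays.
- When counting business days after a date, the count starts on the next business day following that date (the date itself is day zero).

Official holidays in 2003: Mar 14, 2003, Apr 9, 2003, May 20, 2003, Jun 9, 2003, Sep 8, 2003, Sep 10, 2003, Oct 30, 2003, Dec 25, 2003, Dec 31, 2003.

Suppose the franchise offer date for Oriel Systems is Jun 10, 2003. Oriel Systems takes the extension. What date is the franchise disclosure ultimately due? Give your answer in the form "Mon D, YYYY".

Jun 27, 2003

Adding 10 calendar days to Jun 10, 2003 gives Jun 20, 2003.
Jun 20, 2003 is a Friday; no weekend or holiday adjustment applies.
The 5-business-day extension runs from Jun 20, 2003 to Jun 27, 2003.
Jun 27, 2003 falls on a Friday. The rules make no weekend/holiday allowance, so it remains Jun 27, 2003.
Final deadline: Jun 27, 2003.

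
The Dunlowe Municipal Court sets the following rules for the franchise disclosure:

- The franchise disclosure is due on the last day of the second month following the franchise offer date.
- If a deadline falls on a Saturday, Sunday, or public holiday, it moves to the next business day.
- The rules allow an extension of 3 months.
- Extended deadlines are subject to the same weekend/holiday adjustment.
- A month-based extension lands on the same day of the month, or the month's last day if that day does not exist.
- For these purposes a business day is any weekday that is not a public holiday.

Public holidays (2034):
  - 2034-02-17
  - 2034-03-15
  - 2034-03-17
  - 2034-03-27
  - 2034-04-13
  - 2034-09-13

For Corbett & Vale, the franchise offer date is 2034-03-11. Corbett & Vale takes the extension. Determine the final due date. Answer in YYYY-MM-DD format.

2034-08-31

2 months after 2034-03-11 is May 2034; that month ends on 2034-05-31.
2034-05-31 (Wednesday) is already a business day.
The 3 months extension carries 2034-05-31 to 2034-08-31.
2034-08-31 is a Thursday and not a listed holiday, so it stands.
The final due date is 2034-08-31.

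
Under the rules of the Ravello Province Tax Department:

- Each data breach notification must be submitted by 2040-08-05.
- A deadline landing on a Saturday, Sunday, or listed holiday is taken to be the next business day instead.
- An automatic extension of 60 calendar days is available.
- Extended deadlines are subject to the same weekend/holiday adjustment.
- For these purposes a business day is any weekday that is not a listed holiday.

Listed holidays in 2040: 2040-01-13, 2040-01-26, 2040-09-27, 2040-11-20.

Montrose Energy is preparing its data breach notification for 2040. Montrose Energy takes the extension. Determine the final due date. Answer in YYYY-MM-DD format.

2040-10-05

Start from the fixed due date, 2040-08-05.
2040-08-05 is a Sunday; the next business day is 2040-08-06 (Monday).
Applying the 60-calendar-day extension: 2040-08-06 + 60 days = 2040-10-05.
2040-10-05 is a Friday and not a listed holiday, so it stands.
Deadline: 2040-10-05.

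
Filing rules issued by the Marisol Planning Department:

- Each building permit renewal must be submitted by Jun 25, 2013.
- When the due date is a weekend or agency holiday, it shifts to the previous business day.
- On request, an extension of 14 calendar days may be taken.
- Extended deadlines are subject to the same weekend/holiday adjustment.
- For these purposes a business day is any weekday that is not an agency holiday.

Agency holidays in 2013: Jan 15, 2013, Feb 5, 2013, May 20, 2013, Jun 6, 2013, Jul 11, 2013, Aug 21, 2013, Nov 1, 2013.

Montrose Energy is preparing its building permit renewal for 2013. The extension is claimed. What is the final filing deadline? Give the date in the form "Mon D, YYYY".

Jul 9, 2013

The statutory due date is Jun 25, 2013.
Jun 25, 2013 is a Tuesday and not a listed holiday, so it stands.
Add the 14 calendar-day extension to Jun 25, 2013: Jul 9, 2013.
Since Jul 9, 2013 is a Tuesday and not a holiday, the date is unchanged.
So the filing is due Jul 9, 2013.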